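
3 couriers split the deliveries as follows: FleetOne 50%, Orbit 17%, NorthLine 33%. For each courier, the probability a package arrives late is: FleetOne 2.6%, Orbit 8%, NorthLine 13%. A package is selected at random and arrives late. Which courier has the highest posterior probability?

NorthLine

Compute prior × likelihood for every hypothesis:
  FleetOne: 0.5 × 0.026 = 0.013
  Orbit: 0.17 × 0.08 = 0.0136
  NorthLine: 0.33 × 0.13 = 0.0429
Total = 0.0695.
Largest term belongs to NorthLine, so NorthLine is most probable.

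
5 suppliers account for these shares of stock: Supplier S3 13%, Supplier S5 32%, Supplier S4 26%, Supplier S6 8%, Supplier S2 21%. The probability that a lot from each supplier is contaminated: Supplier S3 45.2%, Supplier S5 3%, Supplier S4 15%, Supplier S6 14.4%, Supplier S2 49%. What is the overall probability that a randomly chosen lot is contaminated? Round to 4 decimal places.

Prior × likelihood for each hypothesis:
  Supplier S3: 0.13 × 0.452 = 0.05876
  Supplier S5: 0.32 × 0.03 = 0.0096
  Supplier S4: 0.26 × 0.15 = 0.039
  Supplier S6: 0.08 × 0.144 = 0.01152
  Supplier S2: 0.21 × 0.49 = 0.1029
P(contaminated) = 0.05876 + 0.0096 + 0.039 + 0.01152 + 0.1029 = 0.22178 → 0.2218.

0.2218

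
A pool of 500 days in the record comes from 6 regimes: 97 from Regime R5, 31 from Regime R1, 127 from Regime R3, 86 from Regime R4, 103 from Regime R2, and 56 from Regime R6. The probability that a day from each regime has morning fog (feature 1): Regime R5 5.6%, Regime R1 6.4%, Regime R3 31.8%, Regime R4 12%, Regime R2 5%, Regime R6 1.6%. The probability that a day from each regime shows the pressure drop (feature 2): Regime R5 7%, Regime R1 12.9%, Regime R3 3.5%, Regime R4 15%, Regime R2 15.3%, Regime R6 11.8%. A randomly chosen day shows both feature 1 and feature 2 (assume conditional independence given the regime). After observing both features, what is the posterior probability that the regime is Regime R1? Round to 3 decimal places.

Compute prior × likelihood for every hypothesis:
  Regime R5: 0.194 × 0.056 × 0.07 = 0.00076048
  Regime R1: 0.062 × 0.064 × 0.129 = 0.000511872
  Regime R3: 0.254 × 0.318 × 0.035 = 0.00282702
  Regime R4: 0.172 × 0.12 × 0.15 = 0.003096
  Regime R2: 0.206 × 0.05 × 0.153 = 0.0015759
  Regime R6: 0.112 × 0.016 × 0.118 = 0.000211456
Total = 0.008982728.
P(Regime R1 | evidence) = 0.000511872 / 0.008982728 ≈ 0.057.

0.057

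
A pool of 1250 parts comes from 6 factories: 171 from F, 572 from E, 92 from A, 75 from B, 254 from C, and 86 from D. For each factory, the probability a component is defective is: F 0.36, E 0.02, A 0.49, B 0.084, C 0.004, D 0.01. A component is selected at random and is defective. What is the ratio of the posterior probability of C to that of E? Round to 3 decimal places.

Compute prior × likelihood for every hypothesis:
  F: 0.1368 × 0.36 = 0.049248
  E: 0.4576 × 0.02 = 0.009152
  A: 0.0736 × 0.49 = 0.036064
  B: 0.06 × 0.084 = 0.00504
  C: 0.2032 × 0.004 = 0.0008128
  D: 0.0688 × 0.01 = 0.000688
Sum = 0.1010048.
The ratio is 0.0008128 / 0.009152 (the normalizer cancels) = 0.089.

0.089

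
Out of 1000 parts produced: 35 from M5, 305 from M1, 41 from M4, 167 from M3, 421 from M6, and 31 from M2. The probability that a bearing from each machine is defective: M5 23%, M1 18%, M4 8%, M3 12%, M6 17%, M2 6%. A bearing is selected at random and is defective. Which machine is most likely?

M6

Compute prior × likelihood for every hypothesis:
  M5: 0.035 × 0.23 = 0.00805
  M1: 0.305 × 0.18 = 0.0549
  M4: 0.041 × 0.08 = 0.00328
  M3: 0.167 × 0.12 = 0.02004
  M6: 0.421 × 0.17 = 0.07157
  M2: 0.031 × 0.06 = 0.00186
Sum = 0.1597.
Largest term belongs to M6, so M6 is most probable.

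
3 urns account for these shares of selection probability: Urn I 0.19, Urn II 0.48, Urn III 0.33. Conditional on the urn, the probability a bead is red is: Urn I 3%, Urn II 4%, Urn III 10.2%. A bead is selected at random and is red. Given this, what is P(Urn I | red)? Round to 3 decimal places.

0.097

Compute prior × likelihood for every hypothesis:
  Urn I: 0.19 × 0.03 = 0.0057
  Urn II: 0.48 × 0.04 = 0.0192
  Urn III: 0.33 × 0.102 = 0.03366
Normalizing constant = 0.05856.
P(Urn I | evidence) = 0.0057 / 0.05856 ≈ 0.097.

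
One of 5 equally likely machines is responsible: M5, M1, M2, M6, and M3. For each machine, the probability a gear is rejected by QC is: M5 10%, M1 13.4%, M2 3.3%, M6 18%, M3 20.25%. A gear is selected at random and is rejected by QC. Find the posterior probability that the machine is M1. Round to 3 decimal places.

0.206

With a uniform prior (1/5 each), posterior ∝ likelihood:
  M5: 0.1
  M1: 0.134
  M2: 0.033
  M6: 0.18
  M3: 0.2025
Normalizing constant = 0.6495.
P(M1 | evidence) = 0.134 / 0.6495 ≈ 0.206.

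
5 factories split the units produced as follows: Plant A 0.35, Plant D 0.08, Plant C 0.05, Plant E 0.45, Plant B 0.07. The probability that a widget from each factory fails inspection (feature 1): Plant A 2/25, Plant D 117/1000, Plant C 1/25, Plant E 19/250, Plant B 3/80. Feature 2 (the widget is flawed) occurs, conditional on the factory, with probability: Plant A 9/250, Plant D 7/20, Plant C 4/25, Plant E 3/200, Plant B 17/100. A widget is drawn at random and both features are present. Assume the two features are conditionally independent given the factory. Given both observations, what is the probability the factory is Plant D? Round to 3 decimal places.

Prior × likelihood for each hypothesis:
  Plant A: 0.35 × 0.08 × 0.036 = 0.001008
  Plant D: 0.08 × 0.117 × 0.35 = 0.003276
  Plant C: 0.05 × 0.04 × 0.16 = 0.00032
  Plant E: 0.45 × 0.076 × 0.015 = 0.000513
  Plant B: 0.07 × 0.0375 × 0.17 = 0.00044625
Total = 0.00556325.
P(Plant D | evidence) = 0.003276 / 0.00556325 ≈ 0.589.

0.589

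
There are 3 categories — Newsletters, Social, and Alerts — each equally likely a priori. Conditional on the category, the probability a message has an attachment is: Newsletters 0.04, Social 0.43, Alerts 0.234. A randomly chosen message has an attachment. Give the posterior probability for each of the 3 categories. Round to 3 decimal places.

Newsletters 0.057, Social 0.611, Alerts 0.332

Since the prior is uniform, the posterior is proportional to the likelihood:
  Newsletters: 0.04
  Social: 0.43
  Alerts: 0.234
Normalizing constant = 0.704.
P(Newsletters | attachment) = 0.04/0.704 ≈ 0.057
P(Social | attachment) = 0.43/0.704 ≈ 0.611
P(Alerts | attachment) = 0.234/0.704 ≈ 0.332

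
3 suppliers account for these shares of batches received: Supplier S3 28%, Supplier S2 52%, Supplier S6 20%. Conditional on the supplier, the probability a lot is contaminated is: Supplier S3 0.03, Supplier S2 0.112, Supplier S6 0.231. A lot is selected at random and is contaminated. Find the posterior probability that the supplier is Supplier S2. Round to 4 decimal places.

By Bayes' rule, posterior ∝ prior × likelihood:
  Supplier S3: 0.28 × 0.03 = 0.0084
  Supplier S2: 0.52 × 0.112 = 0.05824
  Supplier S6: 0.2 × 0.231 = 0.0462
Normalizing constant = 0.11284.
P(Supplier S2 | evidence) = 0.05824 / 0.11284 ≈ 0.5161.

0.5161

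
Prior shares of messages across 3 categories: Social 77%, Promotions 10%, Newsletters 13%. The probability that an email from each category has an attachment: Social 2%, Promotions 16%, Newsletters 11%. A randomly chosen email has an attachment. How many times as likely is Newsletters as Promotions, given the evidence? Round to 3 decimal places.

0.894

Prior × likelihood for each hypothesis:
  Social: 0.77 × 0.02 = 0.0154
  Promotions: 0.1 × 0.16 = 0.016
  Newsletters: 0.13 × 0.11 = 0.0143
Sum = 0.0457.
The ratio is 0.0143 / 0.016 (the normalizer cancels) = 0.894.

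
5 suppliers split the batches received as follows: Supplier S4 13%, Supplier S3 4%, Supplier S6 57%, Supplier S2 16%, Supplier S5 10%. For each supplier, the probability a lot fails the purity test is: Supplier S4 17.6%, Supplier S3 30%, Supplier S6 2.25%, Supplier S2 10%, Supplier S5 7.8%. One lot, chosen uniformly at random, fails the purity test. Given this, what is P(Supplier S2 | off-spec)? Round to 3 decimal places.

0.224

By Bayes' rule, posterior ∝ prior × likelihood:
  Supplier S4: 0.13 × 0.176 = 0.02288
  Supplier S3: 0.04 × 0.3 = 0.012
  Supplier S6: 0.57 × 0.0225 = 0.012825
  Supplier S2: 0.16 × 0.1 = 0.016
  Supplier S5: 0.1 × 0.078 = 0.0078
Total = 0.071505.
P(Supplier S2 | evidence) = 0.016 / 0.071505 ≈ 0.224.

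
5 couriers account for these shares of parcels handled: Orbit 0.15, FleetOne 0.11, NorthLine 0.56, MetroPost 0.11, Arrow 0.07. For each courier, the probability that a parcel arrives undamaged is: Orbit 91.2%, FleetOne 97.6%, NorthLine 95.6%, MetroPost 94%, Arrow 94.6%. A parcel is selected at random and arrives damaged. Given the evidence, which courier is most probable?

Taking complements, P(damaged | each) = Orbit 0.088, FleetOne 0.024, NorthLine 0.044, MetroPost 0.06, Arrow 0.054.
Unnormalized posteriors (prior × likelihood):
  Orbit: 0.15 × 0.088 = 0.0132
  FleetOne: 0.11 × 0.024 = 0.00264
  NorthLine: 0.56 × 0.044 = 0.02464
  MetroPost: 0.11 × 0.06 = 0.0066
  Arrow: 0.07 × 0.054 = 0.00378
Sum = 0.05086.
Largest term belongs to NorthLine, so NorthLine is most probable.

NorthLine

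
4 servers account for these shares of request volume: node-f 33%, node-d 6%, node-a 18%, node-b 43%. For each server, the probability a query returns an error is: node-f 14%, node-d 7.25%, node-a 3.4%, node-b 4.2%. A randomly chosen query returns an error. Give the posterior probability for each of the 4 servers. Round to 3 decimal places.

node-f 0.618, node-d 0.058, node-a 0.082, node-b 0.242

Prior × likelihood for each hypothesis:
  node-f: 0.33 × 0.14 = 0.0462
  node-d: 0.06 × 0.0725 = 0.00435
  node-a: 0.18 × 0.034 = 0.00612
  node-b: 0.43 × 0.042 = 0.01806
Normalizing constant = 0.07473.
P(node-f | error) = 0.0462/0.07473 ≈ 0.618
P(node-d | error) = 0.00435/0.07473 ≈ 0.058
P(node-a | error) = 0.00612/0.07473 ≈ 0.082
P(node-b | error) = 0.01806/0.07473 ≈ 0.242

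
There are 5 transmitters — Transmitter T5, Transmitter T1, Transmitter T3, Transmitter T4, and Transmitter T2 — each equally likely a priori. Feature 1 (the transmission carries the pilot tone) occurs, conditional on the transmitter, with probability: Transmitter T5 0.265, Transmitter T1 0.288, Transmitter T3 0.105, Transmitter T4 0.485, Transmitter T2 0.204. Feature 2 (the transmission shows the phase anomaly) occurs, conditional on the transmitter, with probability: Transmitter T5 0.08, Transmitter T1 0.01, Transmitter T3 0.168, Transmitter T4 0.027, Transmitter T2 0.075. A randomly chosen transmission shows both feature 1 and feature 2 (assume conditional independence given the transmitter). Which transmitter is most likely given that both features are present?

Since the prior is uniform, the posterior is proportional to the likelihood:
  Transmitter T5: 0.265 × 0.08 = 0.0212
  Transmitter T1: 0.288 × 0.01 = 0.00288
  Transmitter T3: 0.105 × 0.168 = 0.01764
  Transmitter T4: 0.485 × 0.027 = 0.013095
  Transmitter T2: 0.204 × 0.075 = 0.0153
Sum = 0.070115.
Largest term belongs to Transmitter T5, so Transmitter T5 is most probable.

Transmitter T5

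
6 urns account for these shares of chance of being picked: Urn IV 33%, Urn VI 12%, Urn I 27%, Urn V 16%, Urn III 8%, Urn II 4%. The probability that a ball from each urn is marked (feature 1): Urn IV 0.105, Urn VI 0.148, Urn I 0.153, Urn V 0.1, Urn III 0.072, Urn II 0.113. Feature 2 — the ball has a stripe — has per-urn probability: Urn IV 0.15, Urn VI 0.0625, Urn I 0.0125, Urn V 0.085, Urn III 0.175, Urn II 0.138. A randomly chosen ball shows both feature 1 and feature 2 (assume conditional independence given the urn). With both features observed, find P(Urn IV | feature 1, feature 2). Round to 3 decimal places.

0.530

Unnormalized posteriors (prior × likelihood):
  Urn IV: 0.33 × 0.105 × 0.15 = 0.0051975
  Urn VI: 0.12 × 0.148 × 0.0625 = 0.00111
  Urn I: 0.27 × 0.153 × 0.0125 = 0.000516375
  Urn V: 0.16 × 0.1 × 0.085 = 0.00136
  Urn III: 0.08 × 0.072 × 0.175 = 0.001008
  Urn II: 0.04 × 0.113 × 0.138 = 0.00062376
Total = 0.009815635.
P(Urn IV | evidence) = 0.0051975 / 0.009815635 ≈ 0.530.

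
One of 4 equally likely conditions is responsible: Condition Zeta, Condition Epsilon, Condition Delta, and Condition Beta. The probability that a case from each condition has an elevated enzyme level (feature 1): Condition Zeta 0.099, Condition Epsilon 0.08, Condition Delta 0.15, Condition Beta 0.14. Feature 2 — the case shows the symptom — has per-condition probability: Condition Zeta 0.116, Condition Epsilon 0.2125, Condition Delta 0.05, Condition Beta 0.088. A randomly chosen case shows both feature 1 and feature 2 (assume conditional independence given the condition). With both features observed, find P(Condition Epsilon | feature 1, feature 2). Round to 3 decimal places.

0.352

Since the prior is uniform, the posterior is proportional to the likelihood:
  Condition Zeta: 0.099 × 0.116 = 0.011484
  Condition Epsilon: 0.08 × 0.2125 = 0.017
  Condition Delta: 0.15 × 0.05 = 0.0075
  Condition Beta: 0.14 × 0.088 = 0.01232
Normalizing constant = 0.048304.
P(Condition Epsilon | evidence) = 0.017 / 0.048304 ≈ 0.352.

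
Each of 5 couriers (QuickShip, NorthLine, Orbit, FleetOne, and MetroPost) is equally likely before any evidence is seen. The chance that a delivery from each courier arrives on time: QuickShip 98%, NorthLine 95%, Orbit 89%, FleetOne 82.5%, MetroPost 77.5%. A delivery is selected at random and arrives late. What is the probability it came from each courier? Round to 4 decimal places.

Taking complements, P(late | each) = QuickShip 0.02, NorthLine 0.05, Orbit 0.11, FleetOne 0.175, MetroPost 0.225.
With a uniform prior (1/5 each), posterior ∝ likelihood:
  QuickShip: 0.02
  NorthLine: 0.05
  Orbit: 0.11
  FleetOne: 0.175
  MetroPost: 0.225
Total = 0.58.
P(QuickShip | late) = 0.02/0.58 ≈ 0.0345
P(NorthLine | late) = 0.05/0.58 ≈ 0.0862
P(Orbit | late) = 0.11/0.58 ≈ 0.1897
P(FleetOne | late) = 0.175/0.58 ≈ 0.3017
P(MetroPost | late) = 0.225/0.58 ≈ 0.3879
(Check: 0.0345+0.0862+0.1897+0.3017+0.3879 = 1.0000.)

QuickShip 0.0345, NorthLine 0.0862, Orbit 0.1897, FleetOne 0.3017, MetroPost 0.3879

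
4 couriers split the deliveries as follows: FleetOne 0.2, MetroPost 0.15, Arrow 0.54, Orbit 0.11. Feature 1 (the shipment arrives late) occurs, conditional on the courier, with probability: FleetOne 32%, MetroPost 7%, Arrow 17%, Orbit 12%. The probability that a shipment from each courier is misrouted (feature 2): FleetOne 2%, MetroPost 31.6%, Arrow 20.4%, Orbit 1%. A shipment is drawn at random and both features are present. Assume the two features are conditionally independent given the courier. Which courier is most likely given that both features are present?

Arrow

By Bayes' rule, posterior ∝ prior × likelihood:
  FleetOne: 0.2 × 0.32 × 0.02 = 0.00128
  MetroPost: 0.15 × 0.07 × 0.316 = 0.003318
  Arrow: 0.54 × 0.17 × 0.204 = 0.0187272
  Orbit: 0.11 × 0.12 × 0.01 = 0.000132
Normalizing constant = 0.0234572.
Largest term belongs to Arrow, so Arrow is most probable.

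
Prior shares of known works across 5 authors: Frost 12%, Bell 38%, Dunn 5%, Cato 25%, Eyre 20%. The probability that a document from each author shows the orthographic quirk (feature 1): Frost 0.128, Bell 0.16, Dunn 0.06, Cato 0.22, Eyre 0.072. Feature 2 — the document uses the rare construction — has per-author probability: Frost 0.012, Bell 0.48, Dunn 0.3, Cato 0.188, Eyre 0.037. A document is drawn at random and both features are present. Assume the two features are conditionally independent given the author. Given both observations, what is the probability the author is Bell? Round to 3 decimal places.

Compute prior × likelihood for every hypothesis:
  Frost: 0.12 × 0.128 × 0.012 = 0.00018432
  Bell: 0.38 × 0.16 × 0.48 = 0.029184
  Dunn: 0.05 × 0.06 × 0.3 = 0.0009
  Cato: 0.25 × 0.22 × 0.188 = 0.01034
  Eyre: 0.2 × 0.072 × 0.037 = 0.0005328
Normalizing constant = 0.04114112.
P(Bell | evidence) = 0.029184 / 0.04114112 ≈ 0.709.

0.709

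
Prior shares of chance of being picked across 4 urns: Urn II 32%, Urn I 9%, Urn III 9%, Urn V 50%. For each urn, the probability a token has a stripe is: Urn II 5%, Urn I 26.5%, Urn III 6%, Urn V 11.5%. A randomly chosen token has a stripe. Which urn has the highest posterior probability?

Urn V

By Bayes' rule, posterior ∝ prior × likelihood:
  Urn II: 0.32 × 0.05 = 0.016
  Urn I: 0.09 × 0.265 = 0.02385
  Urn III: 0.09 × 0.06 = 0.0054
  Urn V: 0.5 × 0.115 = 0.0575
Total = 0.10275.
Largest term belongs to Urn V, so Urn V is most probable.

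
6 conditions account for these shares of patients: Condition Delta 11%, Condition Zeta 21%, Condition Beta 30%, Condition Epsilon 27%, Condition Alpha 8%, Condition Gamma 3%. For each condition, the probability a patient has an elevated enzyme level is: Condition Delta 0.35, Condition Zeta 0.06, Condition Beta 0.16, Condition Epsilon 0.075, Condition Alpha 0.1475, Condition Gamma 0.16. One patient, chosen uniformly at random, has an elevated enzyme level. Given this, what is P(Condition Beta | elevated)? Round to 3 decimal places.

0.353

Prior × likelihood for each hypothesis:
  Condition Delta: 0.11 × 0.35 = 0.0385
  Condition Zeta: 0.21 × 0.06 = 0.0126
  Condition Beta: 0.3 × 0.16 = 0.048
  Condition Epsilon: 0.27 × 0.075 = 0.02025
  Condition Alpha: 0.08 × 0.1475 = 0.0118
  Condition Gamma: 0.03 × 0.16 = 0.0048
Normalizing constant = 0.13595.
P(Condition Beta | evidence) = 0.048 / 0.13595 ≈ 0.353.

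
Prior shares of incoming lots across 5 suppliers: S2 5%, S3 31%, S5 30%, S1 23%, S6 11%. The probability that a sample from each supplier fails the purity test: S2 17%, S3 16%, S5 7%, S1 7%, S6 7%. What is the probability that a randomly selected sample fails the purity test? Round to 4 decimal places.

By Bayes' rule, posterior ∝ prior × likelihood:
  S2: 0.05 × 0.17 = 0.0085
  S3: 0.31 × 0.16 = 0.0496
  S5: 0.3 × 0.07 = 0.021
  S1: 0.23 × 0.07 = 0.0161
  S6: 0.11 × 0.07 = 0.0077
P(off-spec) = 0.0085 + 0.0496 + 0.021 + 0.0161 + 0.0077 = 0.1029 → 0.1029.

0.1029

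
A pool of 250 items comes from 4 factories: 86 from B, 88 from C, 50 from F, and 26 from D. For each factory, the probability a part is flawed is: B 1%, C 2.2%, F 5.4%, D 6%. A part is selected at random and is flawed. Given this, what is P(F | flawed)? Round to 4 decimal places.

0.3827

Compute prior × likelihood for every hypothesis:
  B: 0.344 × 0.01 = 0.00344
  C: 0.352 × 0.022 = 0.007744
  F: 0.2 × 0.054 = 0.0108
  D: 0.104 × 0.06 = 0.00624
Sum = 0.028224.
P(F | evidence) = 0.0108 / 0.028224 ≈ 0.3827.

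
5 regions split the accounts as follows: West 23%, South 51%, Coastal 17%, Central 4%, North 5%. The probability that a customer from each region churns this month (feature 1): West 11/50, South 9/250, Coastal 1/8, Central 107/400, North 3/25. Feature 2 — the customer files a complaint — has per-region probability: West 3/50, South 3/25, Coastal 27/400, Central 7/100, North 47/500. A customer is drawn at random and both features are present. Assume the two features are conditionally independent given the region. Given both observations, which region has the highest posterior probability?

West

By Bayes' rule, posterior ∝ prior × likelihood:
  West: 0.23 × 0.22 × 0.06 = 0.003036
  South: 0.51 × 0.036 × 0.12 = 0.0022032
  Coastal: 0.17 × 0.125 × 0.0675 = 0.001434375
  Central: 0.04 × 0.2675 × 0.07 = 0.000749
  North: 0.05 × 0.12 × 0.094 = 0.000564
Normalizing constant = 0.007986575.
Largest term belongs to West, so West is most probable.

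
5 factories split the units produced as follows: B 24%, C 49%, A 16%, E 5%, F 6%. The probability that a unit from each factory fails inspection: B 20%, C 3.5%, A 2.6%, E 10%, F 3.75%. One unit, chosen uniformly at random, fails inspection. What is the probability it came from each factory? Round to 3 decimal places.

B 0.627, C 0.224, A 0.054, E 0.065, F 0.029

By Bayes' rule, posterior ∝ prior × likelihood:
  B: 0.24 × 0.2 = 0.048
  C: 0.49 × 0.035 = 0.01715
  A: 0.16 × 0.026 = 0.00416
  E: 0.05 × 0.1 = 0.005
  F: 0.06 × 0.0375 = 0.00225
Normalizing constant = 0.07656.
P(B | nonconforming) = 0.048/0.07656 ≈ 0.627
P(C | nonconforming) = 0.01715/0.07656 ≈ 0.224
P(A | nonconforming) = 0.00416/0.07656 ≈ 0.054
P(E | nonconforming) = 0.005/0.07656 ≈ 0.065
P(F | nonconforming) = 0.00225/0.07656 ≈ 0.029
(Check: 0.627+0.224+0.054+0.065+0.029 = 0.999.)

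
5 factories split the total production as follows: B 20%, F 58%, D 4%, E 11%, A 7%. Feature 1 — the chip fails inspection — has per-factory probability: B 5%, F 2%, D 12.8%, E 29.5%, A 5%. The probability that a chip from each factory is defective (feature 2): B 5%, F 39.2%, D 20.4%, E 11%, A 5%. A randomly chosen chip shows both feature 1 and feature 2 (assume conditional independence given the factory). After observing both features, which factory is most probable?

F

Unnormalized posteriors (prior × likelihood):
  B: 0.2 × 0.05 × 0.05 = 0.0005
  F: 0.58 × 0.02 × 0.392 = 0.0045472
  D: 0.04 × 0.128 × 0.204 = 0.00104448
  E: 0.11 × 0.295 × 0.11 = 0.0035695
  A: 0.07 × 0.05 × 0.05 = 0.000175
Total = 0.00983618.
Largest term belongs to F, so F is most probable.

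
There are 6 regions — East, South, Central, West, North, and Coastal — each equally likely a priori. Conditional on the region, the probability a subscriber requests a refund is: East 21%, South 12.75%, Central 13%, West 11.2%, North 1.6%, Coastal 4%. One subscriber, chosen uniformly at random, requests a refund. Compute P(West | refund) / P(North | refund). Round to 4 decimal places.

7.0000

Since the prior is uniform, the posterior is proportional to the likelihood:
  East: 0.21
  South: 0.1275
  Central: 0.13
  West: 0.112
  North: 0.016
  Coastal: 0.04
Total = 0.6355.
The ratio is 0.112 / 0.016 (the normalizer cancels) = 7.0000.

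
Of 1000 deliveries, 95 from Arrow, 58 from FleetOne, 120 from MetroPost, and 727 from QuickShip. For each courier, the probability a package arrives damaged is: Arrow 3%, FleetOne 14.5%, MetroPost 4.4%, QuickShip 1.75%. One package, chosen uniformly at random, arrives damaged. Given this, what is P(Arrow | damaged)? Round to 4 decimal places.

0.0974

By Bayes' rule, posterior ∝ prior × likelihood:
  Arrow: 0.095 × 0.03 = 0.00285
  FleetOne: 0.058 × 0.145 = 0.00841
  MetroPost: 0.12 × 0.044 = 0.00528
  QuickShip: 0.727 × 0.0175 = 0.0127225
Normalizing constant = 0.0292625.
P(Arrow | evidence) = 0.00285 / 0.0292625 ≈ 0.0974.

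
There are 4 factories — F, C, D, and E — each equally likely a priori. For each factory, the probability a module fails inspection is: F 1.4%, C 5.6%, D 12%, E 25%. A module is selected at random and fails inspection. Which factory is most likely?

E

With a uniform prior (1/4 each), posterior ∝ likelihood:
  F: 0.014
  C: 0.056
  D: 0.12
  E: 0.25
Sum = 0.44.
Largest term belongs to E, so E is most probable.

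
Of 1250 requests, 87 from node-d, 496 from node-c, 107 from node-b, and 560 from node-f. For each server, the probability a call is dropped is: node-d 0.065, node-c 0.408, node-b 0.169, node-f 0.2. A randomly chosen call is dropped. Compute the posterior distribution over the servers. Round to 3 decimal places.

node-d 0.017, node-c 0.599, node-b 0.053, node-f 0.331

Prior × likelihood for each hypothesis:
  node-d: 0.0696 × 0.065 = 0.004524
  node-c: 0.3968 × 0.408 = 0.1618944
  node-b: 0.0856 × 0.169 = 0.0144664
  node-f: 0.448 × 0.2 = 0.0896
Normalizing constant = 0.2704848.
P(node-d | dropped) = 0.004524/0.2704848 ≈ 0.017
P(node-c | dropped) = 0.1618944/0.2704848 ≈ 0.599
P(node-b | dropped) = 0.0144664/0.2704848 ≈ 0.053
P(node-f | dropped) = 0.0896/0.2704848 ≈ 0.331
(Check: 0.017+0.599+0.053+0.331 = 1.000.)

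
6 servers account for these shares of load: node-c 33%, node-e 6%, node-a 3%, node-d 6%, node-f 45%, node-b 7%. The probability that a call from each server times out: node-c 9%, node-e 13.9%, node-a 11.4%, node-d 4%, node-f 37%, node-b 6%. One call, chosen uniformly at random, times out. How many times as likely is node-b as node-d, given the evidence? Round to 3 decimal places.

Compute prior × likelihood for every hypothesis:
  node-c: 0.33 × 0.09 = 0.0297
  node-e: 0.06 × 0.139 = 0.00834
  node-a: 0.03 × 0.114 = 0.00342
  node-d: 0.06 × 0.04 = 0.0024
  node-f: 0.45 × 0.37 = 0.1665
  node-b: 0.07 × 0.06 = 0.0042
Normalizing constant = 0.21456.
The ratio is 0.0042 / 0.0024 (the normalizer cancels) = 1.750.

1.750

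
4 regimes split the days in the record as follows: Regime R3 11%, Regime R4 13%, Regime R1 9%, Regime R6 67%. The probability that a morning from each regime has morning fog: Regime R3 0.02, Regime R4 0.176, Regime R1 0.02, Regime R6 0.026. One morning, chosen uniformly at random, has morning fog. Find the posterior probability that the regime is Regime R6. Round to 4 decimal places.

Compute prior × likelihood for every hypothesis:
  Regime R3: 0.11 × 0.02 = 0.0022
  Regime R4: 0.13 × 0.176 = 0.02288
  Regime R1: 0.09 × 0.02 = 0.0018
  Regime R6: 0.67 × 0.026 = 0.01742
Normalizing constant = 0.0443.
P(Regime R6 | evidence) = 0.01742 / 0.0443 ≈ 0.3932.

0.3932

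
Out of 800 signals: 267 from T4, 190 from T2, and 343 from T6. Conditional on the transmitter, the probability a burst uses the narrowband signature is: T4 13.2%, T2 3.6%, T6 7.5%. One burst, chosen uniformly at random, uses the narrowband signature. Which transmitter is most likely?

Compute prior × likelihood for every hypothesis:
  T4: 0.33375 × 0.132 = 0.044055
  T2: 0.2375 × 0.036 = 0.00855
  T6: 0.42875 × 0.075 = 0.03215625
Normalizing constant = 0.08476125.
Largest term belongs to T4, so T4 is most probable.

T4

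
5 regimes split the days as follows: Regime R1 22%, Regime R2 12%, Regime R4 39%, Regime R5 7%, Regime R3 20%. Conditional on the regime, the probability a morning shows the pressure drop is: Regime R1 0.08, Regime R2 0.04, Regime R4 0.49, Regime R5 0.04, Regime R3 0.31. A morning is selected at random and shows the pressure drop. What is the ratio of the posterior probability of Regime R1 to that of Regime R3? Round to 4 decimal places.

Prior × likelihood for each hypothesis:
  Regime R1: 0.22 × 0.08 = 0.0176
  Regime R2: 0.12 × 0.04 = 0.0048
  Regime R4: 0.39 × 0.49 = 0.1911
  Regime R5: 0.07 × 0.04 = 0.0028
  Regime R3: 0.2 × 0.31 = 0.062
Sum = 0.2783.
The ratio is 0.0176 / 0.062 (the normalizer cancels) = 0.2839.

0.2839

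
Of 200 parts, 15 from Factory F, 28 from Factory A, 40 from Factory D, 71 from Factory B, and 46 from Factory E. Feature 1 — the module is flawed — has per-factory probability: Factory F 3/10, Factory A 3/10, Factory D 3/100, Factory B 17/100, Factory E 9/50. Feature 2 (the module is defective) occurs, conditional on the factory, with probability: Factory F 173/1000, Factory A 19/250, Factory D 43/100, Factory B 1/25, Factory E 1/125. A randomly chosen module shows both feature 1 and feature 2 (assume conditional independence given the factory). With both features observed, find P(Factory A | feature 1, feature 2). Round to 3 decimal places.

0.257

Prior × likelihood for each hypothesis:
  Factory F: 0.075 × 0.3 × 0.173 = 0.0038925
  Factory A: 0.14 × 0.3 × 0.076 = 0.003192
  Factory D: 0.2 × 0.03 × 0.43 = 0.00258
  Factory B: 0.355 × 0.17 × 0.04 = 0.002414
  Factory E: 0.23 × 0.18 × 0.008 = 0.0003312
Sum = 0.0124097.
P(Factory A | evidence) = 0.003192 / 0.0124097 ≈ 0.257.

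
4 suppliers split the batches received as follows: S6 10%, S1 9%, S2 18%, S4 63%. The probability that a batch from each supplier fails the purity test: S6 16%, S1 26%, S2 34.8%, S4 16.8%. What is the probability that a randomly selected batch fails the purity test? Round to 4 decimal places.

Unnormalized posteriors (prior × likelihood):
  S6: 0.1 × 0.16 = 0.016
  S1: 0.09 × 0.26 = 0.0234
  S2: 0.18 × 0.348 = 0.06264
  S4: 0.63 × 0.168 = 0.10584
P(off-spec) = 0.016 + 0.0234 + 0.06264 + 0.10584 = 0.20788 → 0.2079.

0.2079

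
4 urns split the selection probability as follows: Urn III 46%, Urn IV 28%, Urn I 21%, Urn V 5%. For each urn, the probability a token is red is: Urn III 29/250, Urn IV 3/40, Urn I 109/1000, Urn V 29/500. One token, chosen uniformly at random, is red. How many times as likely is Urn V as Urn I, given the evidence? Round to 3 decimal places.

By Bayes' rule, posterior ∝ prior × likelihood:
  Urn III: 0.46 × 0.116 = 0.05336
  Urn IV: 0.28 × 0.075 = 0.021
  Urn I: 0.21 × 0.109 = 0.02289
  Urn V: 0.05 × 0.058 = 0.0029
Total = 0.10015.
The ratio is 0.0029 / 0.02289 (the normalizer cancels) = 0.127.

0.127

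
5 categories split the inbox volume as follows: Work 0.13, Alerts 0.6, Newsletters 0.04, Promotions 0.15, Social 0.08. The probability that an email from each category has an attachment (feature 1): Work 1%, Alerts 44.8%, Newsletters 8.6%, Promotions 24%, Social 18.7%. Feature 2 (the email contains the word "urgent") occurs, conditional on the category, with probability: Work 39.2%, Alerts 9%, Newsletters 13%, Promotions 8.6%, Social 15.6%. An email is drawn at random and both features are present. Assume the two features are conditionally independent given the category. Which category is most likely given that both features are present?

Compute prior × likelihood for every hypothesis:
  Work: 0.13 × 0.01 × 0.392 = 0.0005096
  Alerts: 0.6 × 0.448 × 0.09 = 0.024192
  Newsletters: 0.04 × 0.086 × 0.13 = 0.0004472
  Promotions: 0.15 × 0.24 × 0.086 = 0.003096
  Social: 0.08 × 0.187 × 0.156 = 0.00233376
Sum = 0.03057856.
Largest term belongs to Alerts, so Alerts is most probable.

Alerts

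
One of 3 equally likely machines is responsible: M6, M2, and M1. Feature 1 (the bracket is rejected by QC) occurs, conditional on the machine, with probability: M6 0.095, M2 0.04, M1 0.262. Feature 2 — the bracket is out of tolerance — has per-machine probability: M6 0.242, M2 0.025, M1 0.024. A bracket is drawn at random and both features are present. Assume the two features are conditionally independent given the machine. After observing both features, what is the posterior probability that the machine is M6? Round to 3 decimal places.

0.759

With a uniform prior (1/3 each), posterior ∝ likelihood:
  M6: 0.095 × 0.242 = 0.02299
  M2: 0.04 × 0.025 = 0.001
  M1: 0.262 × 0.024 = 0.006288
Total = 0.030278.
P(M6 | evidence) = 0.02299 / 0.030278 ≈ 0.759.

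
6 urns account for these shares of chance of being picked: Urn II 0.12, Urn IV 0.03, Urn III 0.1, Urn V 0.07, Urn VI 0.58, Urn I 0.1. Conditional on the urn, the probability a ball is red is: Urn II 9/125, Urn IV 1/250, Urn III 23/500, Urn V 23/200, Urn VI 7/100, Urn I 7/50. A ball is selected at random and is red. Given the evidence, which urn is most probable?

Urn VI

Compute prior × likelihood for every hypothesis:
  Urn II: 0.12 × 0.072 = 0.00864
  Urn IV: 0.03 × 0.004 = 0.00012
  Urn III: 0.1 × 0.046 = 0.0046
  Urn V: 0.07 × 0.115 = 0.00805
  Urn VI: 0.58 × 0.07 = 0.0406
  Urn I: 0.1 × 0.14 = 0.014
Sum = 0.07601.
Largest term belongs to Urn VI, so Urn VI is most probable.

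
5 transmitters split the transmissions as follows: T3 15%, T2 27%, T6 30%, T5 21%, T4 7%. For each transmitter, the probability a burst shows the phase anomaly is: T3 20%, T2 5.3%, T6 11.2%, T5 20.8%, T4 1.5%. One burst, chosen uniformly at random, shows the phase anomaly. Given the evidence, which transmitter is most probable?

T5

Unnormalized posteriors (prior × likelihood):
  T3: 0.15 × 0.2 = 0.03
  T2: 0.27 × 0.053 = 0.01431
  T6: 0.3 × 0.112 = 0.0336
  T5: 0.21 × 0.208 = 0.04368
  T4: 0.07 × 0.015 = 0.00105
Normalizing constant = 0.12264.
Largest term belongs to T5, so T5 is most probable.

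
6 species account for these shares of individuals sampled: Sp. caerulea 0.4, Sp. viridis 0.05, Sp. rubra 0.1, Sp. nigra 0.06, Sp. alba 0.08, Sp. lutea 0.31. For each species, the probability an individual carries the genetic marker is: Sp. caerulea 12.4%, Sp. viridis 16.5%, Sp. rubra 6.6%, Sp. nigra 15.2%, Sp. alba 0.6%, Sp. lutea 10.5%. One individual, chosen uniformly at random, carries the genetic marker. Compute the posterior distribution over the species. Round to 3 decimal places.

By Bayes' rule, posterior ∝ prior × likelihood:
  Sp. caerulea: 0.4 × 0.124 = 0.0496
  Sp. viridis: 0.05 × 0.165 = 0.00825
  Sp. rubra: 0.1 × 0.066 = 0.0066
  Sp. nigra: 0.06 × 0.152 = 0.00912
  Sp. alba: 0.08 × 0.006 = 0.00048
  Sp. lutea: 0.31 × 0.105 = 0.03255
Normalizing constant = 0.1066.
P(Sp. caerulea | marker) = 0.0496/0.1066 ≈ 0.465
P(Sp. viridis | marker) = 0.00825/0.1066 ≈ 0.077
P(Sp. rubra | marker) = 0.0066/0.1066 ≈ 0.062
P(Sp. nigra | marker) = 0.00912/0.1066 ≈ 0.086
P(Sp. alba | marker) = 0.00048/0.1066 ≈ 0.005
P(Sp. lutea | marker) = 0.03255/0.1066 ≈ 0.305
(Check: 0.465+0.077+0.062+0.086+0.005+0.305 = 1.000.)

Sp. caerulea 0.465, Sp. viridis 0.077, Sp. rubra 0.062, Sp. nigra 0.086, Sp. alba 0.005, Sp. lutea 0.305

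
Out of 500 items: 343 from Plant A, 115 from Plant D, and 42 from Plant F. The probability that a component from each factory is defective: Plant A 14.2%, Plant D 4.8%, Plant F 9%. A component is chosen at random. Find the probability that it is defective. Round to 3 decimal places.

0.116

Prior × likelihood for each hypothesis:
  Plant A: 0.686 × 0.142 = 0.097412
  Plant D: 0.23 × 0.048 = 0.01104
  Plant F: 0.084 × 0.09 = 0.00756
P(defective) = 0.097412 + 0.01104 + 0.00756 = 0.116012 → 0.116.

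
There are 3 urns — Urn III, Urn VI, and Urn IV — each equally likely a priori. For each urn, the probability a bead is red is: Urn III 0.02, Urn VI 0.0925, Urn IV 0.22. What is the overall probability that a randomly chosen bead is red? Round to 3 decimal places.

Since the prior is uniform, the posterior is proportional to the likelihood:
  Urn III: 0.02
  Urn VI: 0.0925
  Urn IV: 0.22
P(red) = (1/3) × (0.02 + 0.0925 + 0.22) = 0.3325/3 ≈ 0.111.

0.111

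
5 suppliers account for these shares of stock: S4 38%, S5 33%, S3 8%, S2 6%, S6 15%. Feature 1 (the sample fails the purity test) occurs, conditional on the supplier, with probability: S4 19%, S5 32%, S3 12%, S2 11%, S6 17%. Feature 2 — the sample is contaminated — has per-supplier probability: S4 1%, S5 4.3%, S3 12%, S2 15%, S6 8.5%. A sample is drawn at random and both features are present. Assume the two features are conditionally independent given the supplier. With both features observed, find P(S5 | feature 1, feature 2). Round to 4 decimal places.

Unnormalized posteriors (prior × likelihood):
  S4: 0.38 × 0.19 × 0.01 = 0.000722
  S5: 0.33 × 0.32 × 0.043 = 0.0045408
  S3: 0.08 × 0.12 × 0.12 = 0.001152
  S2: 0.06 × 0.11 × 0.15 = 0.00099
  S6: 0.15 × 0.17 × 0.085 = 0.0021675
Normalizing constant = 0.0095723.
P(S5 | evidence) = 0.0045408 / 0.0095723 ≈ 0.4744.

0.4744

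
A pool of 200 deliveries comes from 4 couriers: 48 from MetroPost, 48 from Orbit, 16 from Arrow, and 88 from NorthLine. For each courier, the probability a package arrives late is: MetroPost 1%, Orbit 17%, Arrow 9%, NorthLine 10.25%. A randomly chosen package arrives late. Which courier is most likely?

Unnormalized posteriors (prior × likelihood):
  MetroPost: 0.24 × 0.01 = 0.0024
  Orbit: 0.24 × 0.17 = 0.0408
  Arrow: 0.08 × 0.09 = 0.0072
  NorthLine: 0.44 × 0.1025 = 0.0451
Normalizing constant = 0.0955.
Largest term belongs to NorthLine, so NorthLine is most probable.

NorthLine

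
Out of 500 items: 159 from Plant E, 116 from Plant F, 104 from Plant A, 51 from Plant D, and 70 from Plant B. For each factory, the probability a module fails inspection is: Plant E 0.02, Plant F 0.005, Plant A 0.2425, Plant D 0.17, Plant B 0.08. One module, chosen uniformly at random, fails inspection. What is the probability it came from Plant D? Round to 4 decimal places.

0.2005

Prior × likelihood for each hypothesis:
  Plant E: 0.318 × 0.02 = 0.00636
  Plant F: 0.232 × 0.005 = 0.00116
  Plant A: 0.208 × 0.2425 = 0.05044
  Plant D: 0.102 × 0.17 = 0.01734
  Plant B: 0.14 × 0.08 = 0.0112
Sum = 0.0865.
P(Plant D | evidence) = 0.01734 / 0.0865 ≈ 0.2005.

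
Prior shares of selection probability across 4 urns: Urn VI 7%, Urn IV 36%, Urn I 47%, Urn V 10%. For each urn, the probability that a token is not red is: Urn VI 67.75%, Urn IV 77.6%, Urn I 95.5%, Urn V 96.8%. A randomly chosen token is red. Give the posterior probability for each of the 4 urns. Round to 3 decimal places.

Taking complements, P(red | each) = Urn VI 0.3225, Urn IV 0.224, Urn I 0.045, Urn V 0.032.
Compute prior × likelihood for every hypothesis:
  Urn VI: 0.07 × 0.3225 = 0.022575
  Urn IV: 0.36 × 0.224 = 0.08064
  Urn I: 0.47 × 0.045 = 0.02115
  Urn V: 0.1 × 0.032 = 0.0032
Sum = 0.127565.
P(Urn VI | red) = 0.022575/0.127565 ≈ 0.177
P(Urn IV | red) = 0.08064/0.127565 ≈ 0.632
P(Urn I | red) = 0.02115/0.127565 ≈ 0.166
P(Urn V | red) = 0.0032/0.127565 ≈ 0.025

Urn VI 0.177, Urn IV 0.632, Urn I 0.166, Urn V 0.025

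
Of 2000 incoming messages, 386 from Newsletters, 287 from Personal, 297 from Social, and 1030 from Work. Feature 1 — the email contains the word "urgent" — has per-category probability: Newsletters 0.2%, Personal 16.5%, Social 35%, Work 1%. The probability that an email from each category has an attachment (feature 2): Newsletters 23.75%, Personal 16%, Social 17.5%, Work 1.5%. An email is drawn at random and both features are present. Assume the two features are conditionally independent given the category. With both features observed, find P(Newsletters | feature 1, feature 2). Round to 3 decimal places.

0.007

Unnormalized posteriors (prior × likelihood):
  Newsletters: 0.193 × 0.002 × 0.2375 = 0.000091675
  Personal: 0.1435 × 0.165 × 0.16 = 0.0037884
  Social: 0.1485 × 0.35 × 0.175 = 0.009095625
  Work: 0.515 × 0.01 × 0.015 = 0.00007725
Normalizing constant = 0.01305295.
P(Newsletters | evidence) = 0.000091675 / 0.01305295 ≈ 0.007.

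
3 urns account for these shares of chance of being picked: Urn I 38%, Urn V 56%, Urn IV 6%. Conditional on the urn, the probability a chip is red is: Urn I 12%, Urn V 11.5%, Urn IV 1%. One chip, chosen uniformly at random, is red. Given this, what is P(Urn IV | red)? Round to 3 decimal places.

0.005

Compute prior × likelihood for every hypothesis:
  Urn I: 0.38 × 0.12 = 0.0456
  Urn V: 0.56 × 0.115 = 0.0644
  Urn IV: 0.06 × 0.01 = 0.0006
Normalizing constant = 0.1106.
P(Urn IV | evidence) = 0.0006 / 0.1106 ≈ 0.005.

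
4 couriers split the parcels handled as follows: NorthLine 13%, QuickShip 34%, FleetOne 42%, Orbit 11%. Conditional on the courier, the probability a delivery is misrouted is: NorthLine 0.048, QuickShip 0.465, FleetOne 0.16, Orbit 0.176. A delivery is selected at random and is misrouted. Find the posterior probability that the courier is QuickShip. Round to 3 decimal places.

0.630

Compute prior × likelihood for every hypothesis:
  NorthLine: 0.13 × 0.048 = 0.00624
  QuickShip: 0.34 × 0.465 = 0.1581
  FleetOne: 0.42 × 0.16 = 0.0672
  Orbit: 0.11 × 0.176 = 0.01936
Normalizing constant = 0.2509.
P(QuickShip | evidence) = 0.1581 / 0.2509 ≈ 0.630.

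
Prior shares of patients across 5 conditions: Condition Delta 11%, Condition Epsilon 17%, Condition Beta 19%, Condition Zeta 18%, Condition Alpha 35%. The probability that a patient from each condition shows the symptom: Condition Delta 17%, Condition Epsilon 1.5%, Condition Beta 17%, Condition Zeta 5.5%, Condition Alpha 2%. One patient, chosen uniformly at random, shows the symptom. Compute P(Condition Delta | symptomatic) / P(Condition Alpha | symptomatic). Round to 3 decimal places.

Compute prior × likelihood for every hypothesis:
  Condition Delta: 0.11 × 0.17 = 0.0187
  Condition Epsilon: 0.17 × 0.015 = 0.00255
  Condition Beta: 0.19 × 0.17 = 0.0323
  Condition Zeta: 0.18 × 0.055 = 0.0099
  Condition Alpha: 0.35 × 0.02 = 0.007
Total = 0.07045.
The ratio is 0.0187 / 0.007 (the normalizer cancels) = 2.671.

2.671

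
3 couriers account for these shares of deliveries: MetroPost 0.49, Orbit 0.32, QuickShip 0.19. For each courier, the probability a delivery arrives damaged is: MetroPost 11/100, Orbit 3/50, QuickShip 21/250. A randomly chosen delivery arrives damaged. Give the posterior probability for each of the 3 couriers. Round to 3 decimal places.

By Bayes' rule, posterior ∝ prior × likelihood:
  MetroPost: 0.49 × 0.11 = 0.0539
  Orbit: 0.32 × 0.06 = 0.0192
  QuickShip: 0.19 × 0.084 = 0.01596
Sum = 0.08906.
P(MetroPost | damaged) = 0.0539/0.08906 ≈ 0.605
P(Orbit | damaged) = 0.0192/0.08906 ≈ 0.216
P(QuickShip | damaged) = 0.01596/0.08906 ≈ 0.179

MetroPost 0.605, Orbit 0.216, QuickShip 0.179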